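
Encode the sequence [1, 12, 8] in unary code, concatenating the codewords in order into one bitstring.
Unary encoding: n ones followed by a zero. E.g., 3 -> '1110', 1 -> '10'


Encode each number as n ones followed by a terminating 0:
  1 -> 10 (2 bits)
  12 -> 1111111111110 (13 bits)
  8 -> 111111110 (9 bits)
Total length = 2 + 13 + 9 = 24 bits.

Unary([1, 12, 8]) = 101111111111110111111110 (24 bits)


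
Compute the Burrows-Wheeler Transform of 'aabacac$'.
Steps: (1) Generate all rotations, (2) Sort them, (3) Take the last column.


Rotations (sorted):
  0: $aabacac -> last char: c
  1: aabacac$ -> last char: $
  2: abacac$a -> last char: a
  3: ac$aabac -> last char: c
  4: acac$aab -> last char: b
  5: bacac$aa -> last char: a
  6: c$aabaca -> last char: a
  7: cac$aaba -> last char: a


BWT = c$acbaaa


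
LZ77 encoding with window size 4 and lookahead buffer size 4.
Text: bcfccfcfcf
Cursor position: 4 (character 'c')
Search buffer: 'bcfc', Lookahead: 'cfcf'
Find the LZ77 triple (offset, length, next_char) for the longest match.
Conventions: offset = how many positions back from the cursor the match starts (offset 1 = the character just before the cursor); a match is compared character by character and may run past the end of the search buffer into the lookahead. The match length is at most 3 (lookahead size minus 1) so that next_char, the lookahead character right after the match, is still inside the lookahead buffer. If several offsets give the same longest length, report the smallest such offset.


Try each offset into the search buffer:
  offset=1 (pos 3, char 'c'): match length 1
  offset=2 (pos 2, char 'f'): match length 0
  offset=3 (pos 1, char 'c'): match length 3
  offset=4 (pos 0, char 'b'): match length 0
Longest match has length 3 at offset 3.
next_char = character at position 4 + 3 = 7 -> 'f'

Best match: offset=3, length=3 (matching 'cfc' starting at position 1)
LZ77 triple: (3, 3, 'f')


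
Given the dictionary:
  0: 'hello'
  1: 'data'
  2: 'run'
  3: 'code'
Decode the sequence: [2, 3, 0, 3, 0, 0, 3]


Look up each index in the dictionary:
  2 -> 'run'
  3 -> 'code'
  0 -> 'hello'
  3 -> 'code'
  0 -> 'hello'
  0 -> 'hello'
  3 -> 'code'

Decoded: "run code hello code hello hello code"


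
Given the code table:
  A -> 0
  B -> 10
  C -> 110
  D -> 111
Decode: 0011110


Decoding:
0 -> A
0 -> A
111 -> D
10 -> B


Result: AADB


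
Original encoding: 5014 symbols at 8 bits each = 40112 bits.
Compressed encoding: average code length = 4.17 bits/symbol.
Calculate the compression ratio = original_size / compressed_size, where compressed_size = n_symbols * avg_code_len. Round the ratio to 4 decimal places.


original_size = n_symbols * orig_bits = 5014 * 8 = 40112 bits
compressed_size = n_symbols * avg_code_len = 5014 * 4.17 = 20908.38 bits
ratio = original_size / compressed_size = 40112 / 20908.38 = 1.9185

Compression ratio = 1.9185


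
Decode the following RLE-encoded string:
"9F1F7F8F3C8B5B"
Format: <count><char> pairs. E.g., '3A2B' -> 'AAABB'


Expanding each <count><char> pair:
  9F -> 'FFFFFFFFF'
  1F -> 'F'
  7F -> 'FFFFFFF'
  8F -> 'FFFFFFFF'
  3C -> 'CCC'
  8B -> 'BBBBBBBB'
  5B -> 'BBBBB'

Decoded = FFFFFFFFFFFFFFFFFFFFFFFFFCCCBBBBBBBBBBBBB


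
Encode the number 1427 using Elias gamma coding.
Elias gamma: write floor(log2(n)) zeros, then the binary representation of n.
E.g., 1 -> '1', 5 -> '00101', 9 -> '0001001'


num_bits = floor(log2(1427)) + 1 = 11
leading_zeros = num_bits - 1 = 10
binary(1427) = 10110010011

Elias gamma(1427) = '0000000000' + '10110010011' = 000000000010110010011 (21 bits)


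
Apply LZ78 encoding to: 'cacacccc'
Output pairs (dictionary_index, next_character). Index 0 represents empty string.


LZ78 encoding steps:
Dictionary: {0: ''}
Step 1: w='' (idx 0), next='c' -> output (0, 'c'), add 'c' as idx 1
Step 2: w='' (idx 0), next='a' -> output (0, 'a'), add 'a' as idx 2
Step 3: w='c' (idx 1), next='a' -> output (1, 'a'), add 'ca' as idx 3
Step 4: w='c' (idx 1), next='c' -> output (1, 'c'), add 'cc' as idx 4
Step 5: w='cc' (idx 4), end of input -> output (4, '')


Encoded: [(0, 'c'), (0, 'a'), (1, 'a'), (1, 'c'), (4, '')]


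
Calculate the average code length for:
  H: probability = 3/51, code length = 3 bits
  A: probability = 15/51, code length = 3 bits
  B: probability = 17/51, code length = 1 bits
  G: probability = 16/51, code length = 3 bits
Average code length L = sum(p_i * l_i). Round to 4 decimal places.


Weighted contributions p_i * l_i:
  H: (3/51) * 3 = 9/51
  A: (15/51) * 3 = 45/51
  B: (17/51) * 1 = 17/51
  G: (16/51) * 3 = 48/51
Sum = (9 + 45 + 17 + 48)/51 = 119/51

L = 119/51 = 2.3333 bits/symbol


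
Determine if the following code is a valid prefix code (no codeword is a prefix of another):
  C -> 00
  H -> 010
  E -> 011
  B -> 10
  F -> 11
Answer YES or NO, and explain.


Checking each pair (does one codeword prefix another?):
  C='00' vs H='010': no prefix
  C='00' vs E='011': no prefix
  C='00' vs B='10': no prefix
  C='00' vs F='11': no prefix
  H='010' vs C='00': no prefix
  H='010' vs E='011': no prefix
  H='010' vs B='10': no prefix
  H='010' vs F='11': no prefix
  E='011' vs C='00': no prefix
  E='011' vs H='010': no prefix
  E='011' vs B='10': no prefix
  E='011' vs F='11': no prefix
  B='10' vs C='00': no prefix
  B='10' vs H='010': no prefix
  B='10' vs E='011': no prefix
  B='10' vs F='11': no prefix
  F='11' vs C='00': no prefix
  F='11' vs H='010': no prefix
  F='11' vs E='011': no prefix
  F='11' vs B='10': no prefix
No violation found over all pairs.

YES -- this is a valid prefix code. No codeword is a prefix of any other codeword.


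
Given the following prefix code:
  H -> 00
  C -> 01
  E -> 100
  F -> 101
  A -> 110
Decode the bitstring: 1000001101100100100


Decoding step by step:
Bits 100 -> E
Bits 00 -> H
Bits 01 -> C
Bits 101 -> F
Bits 100 -> E
Bits 100 -> E
Bits 100 -> E


Decoded message: EHCFEEE


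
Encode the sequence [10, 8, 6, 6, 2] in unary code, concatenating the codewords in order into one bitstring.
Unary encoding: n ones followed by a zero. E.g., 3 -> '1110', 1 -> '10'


Encode each number as n ones followed by a terminating 0:
  10 -> 11111111110 (11 bits)
  8 -> 111111110 (9 bits)
  6 -> 1111110 (7 bits)
  6 -> 1111110 (7 bits)
  2 -> 110 (3 bits)
Total length = 11 + 9 + 7 + 7 + 3 = 37 bits.

Unary([10, 8, 6, 6, 2]) = 1111111111011111111011111101111110110 (37 bits)


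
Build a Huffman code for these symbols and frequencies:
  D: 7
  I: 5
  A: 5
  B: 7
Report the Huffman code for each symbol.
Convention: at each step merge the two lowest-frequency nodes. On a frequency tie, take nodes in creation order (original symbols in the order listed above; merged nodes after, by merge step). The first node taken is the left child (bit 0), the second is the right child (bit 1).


Huffman tree construction:
Step 1: Merge I(5) + A(5) = 10
Step 2: Merge D(7) + B(7) = 14
Step 3: Merge (I+A)(10) + (D+B)(14) = 24
Read each symbol's code off the tree from the root (left child = 0, right child = 1).

Codes:
  D: 10 (length 2)
  I: 00 (length 2)
  A: 01 (length 2)
  B: 11 (length 2)
Average code length: 48/24 = 2.0000 bits/symbol


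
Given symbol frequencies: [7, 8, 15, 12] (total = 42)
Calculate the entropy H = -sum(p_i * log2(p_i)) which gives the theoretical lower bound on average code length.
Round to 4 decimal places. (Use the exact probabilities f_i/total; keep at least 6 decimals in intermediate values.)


Per-symbol terms -p_i * log2(p_i) with p_i = f_i/42:
  p = 7/42 = 0.166667: log2(p) = -2.584963, -p*log2(p) = 0.430827
  p = 8/42 = 0.190476: log2(p) = -2.392317, -p*log2(p) = 0.455680
  p = 15/42 = 0.357143: log2(p) = -1.485427, -p*log2(p) = 0.530510
  p = 12/42 = 0.285714: log2(p) = -1.807355, -p*log2(p) = 0.516387
H = 0.430827 + 0.455680 + 0.530510 + 0.516387 = 1.933404

H = 1.9334 bits/symbol


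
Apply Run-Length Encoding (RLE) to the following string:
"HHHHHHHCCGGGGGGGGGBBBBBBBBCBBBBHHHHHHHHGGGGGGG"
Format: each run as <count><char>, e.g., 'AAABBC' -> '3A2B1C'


Scanning runs left to right:
  i=0: run of 'H' x 7 -> '7H'
  i=7: run of 'C' x 2 -> '2C'
  i=9: run of 'G' x 9 -> '9G'
  i=18: run of 'B' x 8 -> '8B'
  i=26: run of 'C' x 1 -> '1C'
  i=27: run of 'B' x 4 -> '4B'
  i=31: run of 'H' x 8 -> '8H'
  i=39: run of 'G' x 7 -> '7G'

RLE = 7H2C9G8B1C4B8H7G


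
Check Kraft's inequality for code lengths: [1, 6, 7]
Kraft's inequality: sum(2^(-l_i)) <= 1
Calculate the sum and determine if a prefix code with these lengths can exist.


Sum = 2^(-1) + 2^(-6) + 2^(-7)
    = 0.5 + 0.015625 + 0.0078125
    = 67/128 = 0.5234375
Since 0.5234375 <= 1, Kraft's inequality IS satisfied.
A prefix code with these lengths CAN exist.

Kraft sum = 0.5234375. Satisfied.


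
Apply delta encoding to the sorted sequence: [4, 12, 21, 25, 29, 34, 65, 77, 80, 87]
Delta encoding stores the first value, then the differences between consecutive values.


First value: 4
Deltas:
  12 - 4 = 8
  21 - 12 = 9
  25 - 21 = 4
  29 - 25 = 4
  34 - 29 = 5
  65 - 34 = 31
  77 - 65 = 12
  80 - 77 = 3
  87 - 80 = 7


Delta encoded: [4, 8, 9, 4, 4, 5, 31, 12, 3, 7]


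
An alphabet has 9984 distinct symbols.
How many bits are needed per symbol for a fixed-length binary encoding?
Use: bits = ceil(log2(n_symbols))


log2(9984) = 13.2854
Bracket: 2^13 = 8192 < 9984 <= 2^14 = 16384
So ceil(log2(9984)) = 14

bits = ceil(log2(9984)) = ceil(13.2854) = 14 bits


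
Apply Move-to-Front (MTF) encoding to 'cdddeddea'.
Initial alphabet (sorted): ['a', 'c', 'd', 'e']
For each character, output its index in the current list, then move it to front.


MTF encoding:
'c': index 1 in ['a', 'c', 'd', 'e'] -> ['c', 'a', 'd', 'e']
'd': index 2 in ['c', 'a', 'd', 'e'] -> ['d', 'c', 'a', 'e']
'd': index 0 in ['d', 'c', 'a', 'e'] -> ['d', 'c', 'a', 'e']
'd': index 0 in ['d', 'c', 'a', 'e'] -> ['d', 'c', 'a', 'e']
'e': index 3 in ['d', 'c', 'a', 'e'] -> ['e', 'd', 'c', 'a']
'd': index 1 in ['e', 'd', 'c', 'a'] -> ['d', 'e', 'c', 'a']
'd': index 0 in ['d', 'e', 'c', 'a'] -> ['d', 'e', 'c', 'a']
'e': index 1 in ['d', 'e', 'c', 'a'] -> ['e', 'd', 'c', 'a']
'a': index 3 in ['e', 'd', 'c', 'a'] -> ['a', 'e', 'd', 'c']


Output: [1, 2, 0, 0, 3, 1, 0, 1, 3]


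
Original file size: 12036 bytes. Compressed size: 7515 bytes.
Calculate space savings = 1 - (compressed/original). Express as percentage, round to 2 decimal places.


ratio = compressed/original = 7515/12036 = 0.624377
savings = 1 - ratio = 1 - 0.624377 = 0.375623
as a percentage: 0.375623 * 100 = 37.56%

Space savings = 1 - 7515/12036 = 37.56%


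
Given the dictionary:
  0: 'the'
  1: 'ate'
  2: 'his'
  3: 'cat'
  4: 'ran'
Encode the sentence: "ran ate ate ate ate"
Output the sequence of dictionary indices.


Look up each word in the dictionary:
  'ran' -> 4
  'ate' -> 1
  'ate' -> 1
  'ate' -> 1
  'ate' -> 1

Encoded: [4, 1, 1, 1, 1]


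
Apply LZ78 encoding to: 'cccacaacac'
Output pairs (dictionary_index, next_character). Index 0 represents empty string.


LZ78 encoding steps:
Dictionary: {0: ''}
Step 1: w='' (idx 0), next='c' -> output (0, 'c'), add 'c' as idx 1
Step 2: w='c' (idx 1), next='c' -> output (1, 'c'), add 'cc' as idx 2
Step 3: w='' (idx 0), next='a' -> output (0, 'a'), add 'a' as idx 3
Step 4: w='c' (idx 1), next='a' -> output (1, 'a'), add 'ca' as idx 4
Step 5: w='a' (idx 3), next='c' -> output (3, 'c'), add 'ac' as idx 5
Step 6: w='ac' (idx 5), end of input -> output (5, '')


Encoded: [(0, 'c'), (1, 'c'), (0, 'a'), (1, 'a'), (3, 'c'), (5, '')]


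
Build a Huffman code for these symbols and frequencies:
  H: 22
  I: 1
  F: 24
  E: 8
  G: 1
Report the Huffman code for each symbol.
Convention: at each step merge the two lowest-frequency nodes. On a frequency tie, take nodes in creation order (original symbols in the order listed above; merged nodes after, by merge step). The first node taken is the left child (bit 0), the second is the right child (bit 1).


Huffman tree construction:
Step 1: Merge I(1) + G(1) = 2
Step 2: Merge (I+G)(2) + E(8) = 10
Step 3: Merge ((I+G)+E)(10) + H(22) = 32
Step 4: Merge F(24) + (((I+G)+E)+H)(32) = 56
Read each symbol's code off the tree from the root (left child = 0, right child = 1).

Codes:
  H: 11 (length 2)
  I: 1000 (length 4)
  F: 0 (length 1)
  E: 101 (length 3)
  G: 1001 (length 4)
Average code length: 100/56 = 1.7857 bits/symbol


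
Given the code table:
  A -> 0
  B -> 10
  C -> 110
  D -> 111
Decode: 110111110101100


Decoding:
110 -> C
111 -> D
110 -> C
10 -> B
110 -> C
0 -> A


Result: CDCBCA


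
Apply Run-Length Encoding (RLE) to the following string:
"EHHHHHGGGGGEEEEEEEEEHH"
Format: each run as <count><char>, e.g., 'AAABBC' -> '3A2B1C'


Scanning runs left to right:
  i=0: run of 'E' x 1 -> '1E'
  i=1: run of 'H' x 5 -> '5H'
  i=6: run of 'G' x 5 -> '5G'
  i=11: run of 'E' x 9 -> '9E'
  i=20: run of 'H' x 2 -> '2H'

RLE = 1E5H5G9E2H


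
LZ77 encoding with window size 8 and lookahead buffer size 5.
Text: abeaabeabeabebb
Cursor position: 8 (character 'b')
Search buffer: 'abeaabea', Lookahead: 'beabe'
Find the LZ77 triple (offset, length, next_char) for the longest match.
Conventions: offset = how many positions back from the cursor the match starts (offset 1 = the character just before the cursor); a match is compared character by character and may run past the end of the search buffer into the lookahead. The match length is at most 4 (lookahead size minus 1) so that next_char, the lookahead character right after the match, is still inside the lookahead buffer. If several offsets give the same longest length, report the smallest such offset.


Try each offset into the search buffer:
  offset=1 (pos 7, char 'a'): match length 0
  offset=2 (pos 6, char 'e'): match length 0
  offset=3 (pos 5, char 'b'): match length 4
  offset=4 (pos 4, char 'a'): match length 0
  offset=5 (pos 3, char 'a'): match length 0
  offset=6 (pos 2, char 'e'): match length 0
  offset=7 (pos 1, char 'b'): match length 3
  offset=8 (pos 0, char 'a'): match length 0
Longest match has length 4 at offset 3.
next_char = character at position 8 + 4 = 12 -> 'e'

Best match: offset=3, length=4 (matching 'beab' starting at position 5)
LZ77 triple: (3, 4, 'e')


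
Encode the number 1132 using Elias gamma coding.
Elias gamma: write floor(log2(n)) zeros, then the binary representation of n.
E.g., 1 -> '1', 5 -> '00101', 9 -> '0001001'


num_bits = floor(log2(1132)) + 1 = 11
leading_zeros = num_bits - 1 = 10
binary(1132) = 10001101100

Elias gamma(1132) = '0000000000' + '10001101100' = 000000000010001101100 (21 bits)


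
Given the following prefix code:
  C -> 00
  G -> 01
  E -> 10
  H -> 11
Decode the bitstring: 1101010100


Decoding step by step:
Bits 11 -> H
Bits 01 -> G
Bits 01 -> G
Bits 01 -> G
Bits 00 -> C


Decoded message: HGGGC


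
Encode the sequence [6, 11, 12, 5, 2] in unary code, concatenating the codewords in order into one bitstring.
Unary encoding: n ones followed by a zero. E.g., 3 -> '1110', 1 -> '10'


Encode each number as n ones followed by a terminating 0:
  6 -> 1111110 (7 bits)
  11 -> 111111111110 (12 bits)
  12 -> 1111111111110 (13 bits)
  5 -> 111110 (6 bits)
  2 -> 110 (3 bits)
Total length = 7 + 12 + 13 + 6 + 3 = 41 bits.

Unary([6, 11, 12, 5, 2]) = 11111101111111111101111111111110111110110 (41 bits)


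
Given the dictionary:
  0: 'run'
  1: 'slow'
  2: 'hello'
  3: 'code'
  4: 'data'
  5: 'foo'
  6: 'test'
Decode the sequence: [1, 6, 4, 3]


Look up each index in the dictionary:
  1 -> 'slow'
  6 -> 'test'
  4 -> 'data'
  3 -> 'code'

Decoded: "slow test data code"


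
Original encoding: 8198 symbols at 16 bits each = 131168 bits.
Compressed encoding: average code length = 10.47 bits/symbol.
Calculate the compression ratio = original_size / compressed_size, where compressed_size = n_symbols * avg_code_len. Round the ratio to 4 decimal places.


original_size = n_symbols * orig_bits = 8198 * 16 = 131168 bits
compressed_size = n_symbols * avg_code_len = 8198 * 10.47 = 85833.06 bits
ratio = original_size / compressed_size = 131168 / 85833.06 = 1.5282

Compression ratio = 1.5282


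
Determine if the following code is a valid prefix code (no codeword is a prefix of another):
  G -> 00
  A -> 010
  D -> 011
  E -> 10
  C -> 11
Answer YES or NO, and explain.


Checking each pair (does one codeword prefix another?):
  G='00' vs A='010': no prefix
  G='00' vs D='011': no prefix
  G='00' vs E='10': no prefix
  G='00' vs C='11': no prefix
  A='010' vs G='00': no prefix
  A='010' vs D='011': no prefix
  A='010' vs E='10': no prefix
  A='010' vs C='11': no prefix
  D='011' vs G='00': no prefix
  D='011' vs A='010': no prefix
  D='011' vs E='10': no prefix
  D='011' vs C='11': no prefix
  E='10' vs G='00': no prefix
  E='10' vs A='010': no prefix
  E='10' vs D='011': no prefix
  E='10' vs C='11': no prefix
  C='11' vs G='00': no prefix
  C='11' vs A='010': no prefix
  C='11' vs D='011': no prefix
  C='11' vs E='10': no prefix
No violation found over all pairs.

YES -- this is a valid prefix code. No codeword is a prefix of any other codeword.


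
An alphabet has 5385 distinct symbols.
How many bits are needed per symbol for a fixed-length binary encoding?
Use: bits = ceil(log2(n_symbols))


log2(5385) = 12.3947
Bracket: 2^12 = 4096 < 5385 <= 2^13 = 8192
So ceil(log2(5385)) = 13

bits = ceil(log2(5385)) = ceil(12.3947) = 13 bits


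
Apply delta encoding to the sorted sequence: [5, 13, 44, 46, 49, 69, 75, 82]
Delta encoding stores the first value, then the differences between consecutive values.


First value: 5
Deltas:
  13 - 5 = 8
  44 - 13 = 31
  46 - 44 = 2
  49 - 46 = 3
  69 - 49 = 20
  75 - 69 = 6
  82 - 75 = 7


Delta encoded: [5, 8, 31, 2, 3, 20, 6, 7]


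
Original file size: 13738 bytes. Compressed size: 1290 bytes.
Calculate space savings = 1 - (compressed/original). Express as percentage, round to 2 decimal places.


ratio = compressed/original = 1290/13738 = 0.0939
savings = 1 - ratio = 1 - 0.0939 = 0.9061
as a percentage: 0.9061 * 100 = 90.61%

Space savings = 1 - 1290/13738 = 90.61%


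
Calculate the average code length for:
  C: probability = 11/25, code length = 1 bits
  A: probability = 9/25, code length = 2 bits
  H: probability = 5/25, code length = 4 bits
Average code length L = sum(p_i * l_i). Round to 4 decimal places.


Weighted contributions p_i * l_i:
  C: (11/25) * 1 = 11/25
  A: (9/25) * 2 = 18/25
  H: (5/25) * 4 = 20/25
Sum = (11 + 18 + 20)/25 = 49/25

L = 49/25 = 1.9600 bits/symbol


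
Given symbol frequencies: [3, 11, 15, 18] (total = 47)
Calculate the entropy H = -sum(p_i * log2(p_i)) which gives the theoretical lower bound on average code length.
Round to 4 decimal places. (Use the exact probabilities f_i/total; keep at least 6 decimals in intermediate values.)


Per-symbol terms -p_i * log2(p_i) with p_i = f_i/47:
  p = 3/47 = 0.063830: log2(p) = -3.969626, -p*log2(p) = 0.253380
  p = 11/47 = 0.234043: log2(p) = -2.095157, -p*log2(p) = 0.490356
  p = 15/47 = 0.319149: log2(p) = -1.647698, -p*log2(p) = 0.525861
  p = 18/47 = 0.382979: log2(p) = -1.384664, -p*log2(p) = 0.530297
H = 0.253380 + 0.490356 + 0.525861 + 0.530297 = 1.799894

H = 1.7999 bits/symbol


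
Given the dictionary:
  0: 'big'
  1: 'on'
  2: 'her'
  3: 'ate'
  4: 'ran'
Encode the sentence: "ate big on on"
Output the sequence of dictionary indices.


Look up each word in the dictionary:
  'ate' -> 3
  'big' -> 0
  'on' -> 1
  'on' -> 1

Encoded: [3, 0, 1, 1]


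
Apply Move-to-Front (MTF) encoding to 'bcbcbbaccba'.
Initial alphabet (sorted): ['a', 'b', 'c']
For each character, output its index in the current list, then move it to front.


MTF encoding:
'b': index 1 in ['a', 'b', 'c'] -> ['b', 'a', 'c']
'c': index 2 in ['b', 'a', 'c'] -> ['c', 'b', 'a']
'b': index 1 in ['c', 'b', 'a'] -> ['b', 'c', 'a']
'c': index 1 in ['b', 'c', 'a'] -> ['c', 'b', 'a']
'b': index 1 in ['c', 'b', 'a'] -> ['b', 'c', 'a']
'b': index 0 in ['b', 'c', 'a'] -> ['b', 'c', 'a']
'a': index 2 in ['b', 'c', 'a'] -> ['a', 'b', 'c']
'c': index 2 in ['a', 'b', 'c'] -> ['c', 'a', 'b']
'c': index 0 in ['c', 'a', 'b'] -> ['c', 'a', 'b']
'b': index 2 in ['c', 'a', 'b'] -> ['b', 'c', 'a']
'a': index 2 in ['b', 'c', 'a'] -> ['a', 'b', 'c']


Output: [1, 2, 1, 1, 1, 0, 2, 2, 0, 2, 2]


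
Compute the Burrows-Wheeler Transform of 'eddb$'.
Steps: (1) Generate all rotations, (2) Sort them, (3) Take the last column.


Rotations (sorted):
  0: $eddb -> last char: b
  1: b$edd -> last char: d
  2: db$ed -> last char: d
  3: ddb$e -> last char: e
  4: eddb$ -> last char: $


BWT = bdde$


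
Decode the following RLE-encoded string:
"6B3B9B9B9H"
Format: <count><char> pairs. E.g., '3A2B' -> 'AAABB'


Expanding each <count><char> pair:
  6B -> 'BBBBBB'
  3B -> 'BBB'
  9B -> 'BBBBBBBBB'
  9B -> 'BBBBBBBBB'
  9H -> 'HHHHHHHHH'

Decoded = BBBBBBBBBBBBBBBBBBBBBBBBBBBHHHHHHHHH


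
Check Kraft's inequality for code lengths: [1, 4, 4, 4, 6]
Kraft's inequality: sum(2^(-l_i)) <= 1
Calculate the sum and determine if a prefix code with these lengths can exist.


Sum = 2^(-1) + 2^(-4) + 2^(-4) + 2^(-4) + 2^(-6)
    = 0.5 + 0.0625 + 0.0625 + 0.0625 + 0.015625
    = 45/64 = 0.703125
Since 0.703125 <= 1, Kraft's inequality IS satisfied.
A prefix code with these lengths CAN exist.

Kraft sum = 0.703125. Satisfied.


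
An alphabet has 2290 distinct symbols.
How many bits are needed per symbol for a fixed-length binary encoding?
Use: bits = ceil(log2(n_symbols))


log2(2290) = 11.1611
Bracket: 2^11 = 2048 < 2290 <= 2^12 = 4096
So ceil(log2(2290)) = 12

bits = ceil(log2(2290)) = ceil(11.1611) = 12 bits


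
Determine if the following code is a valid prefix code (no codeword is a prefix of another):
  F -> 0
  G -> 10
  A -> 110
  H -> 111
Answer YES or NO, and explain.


Checking each pair (does one codeword prefix another?):
  F='0' vs G='10': no prefix
  F='0' vs A='110': no prefix
  F='0' vs H='111': no prefix
  G='10' vs F='0': no prefix
  G='10' vs A='110': no prefix
  G='10' vs H='111': no prefix
  A='110' vs F='0': no prefix
  A='110' vs G='10': no prefix
  A='110' vs H='111': no prefix
  H='111' vs F='0': no prefix
  H='111' vs G='10': no prefix
  H='111' vs A='110': no prefix
No violation found over all pairs.

YES -- this is a valid prefix code. No codeword is a prefix of any other codeword.


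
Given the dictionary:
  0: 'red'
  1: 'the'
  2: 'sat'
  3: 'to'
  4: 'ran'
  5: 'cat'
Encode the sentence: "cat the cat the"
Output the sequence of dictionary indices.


Look up each word in the dictionary:
  'cat' -> 5
  'the' -> 1
  'cat' -> 5
  'the' -> 1

Encoded: [5, 1, 5, 1]


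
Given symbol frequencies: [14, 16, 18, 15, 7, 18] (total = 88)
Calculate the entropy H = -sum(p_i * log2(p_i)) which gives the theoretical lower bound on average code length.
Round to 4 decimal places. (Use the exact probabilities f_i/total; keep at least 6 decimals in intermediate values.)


Per-symbol terms -p_i * log2(p_i) with p_i = f_i/88:
  p = 14/88 = 0.159091: log2(p) = -2.652077, -p*log2(p) = 0.421921
  p = 16/88 = 0.181818: log2(p) = -2.459432, -p*log2(p) = 0.447169
  p = 18/88 = 0.204545: log2(p) = -2.289507, -p*log2(p) = 0.468308
  p = 15/88 = 0.170455: log2(p) = -2.552541, -p*log2(p) = 0.435092
  p = 7/88 = 0.079545: log2(p) = -3.652077, -p*log2(p) = 0.290506
  p = 18/88 = 0.204545: log2(p) = -2.289507, -p*log2(p) = 0.468308
H = 0.421921 + 0.447169 + 0.468308 + 0.435092 + 0.290506 + 0.468308 = 2.531304

H = 2.5313 bits/symbol


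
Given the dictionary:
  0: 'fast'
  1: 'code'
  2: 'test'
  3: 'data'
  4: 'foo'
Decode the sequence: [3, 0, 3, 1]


Look up each index in the dictionary:
  3 -> 'data'
  0 -> 'fast'
  3 -> 'data'
  1 -> 'code'

Decoded: "data fast data code"


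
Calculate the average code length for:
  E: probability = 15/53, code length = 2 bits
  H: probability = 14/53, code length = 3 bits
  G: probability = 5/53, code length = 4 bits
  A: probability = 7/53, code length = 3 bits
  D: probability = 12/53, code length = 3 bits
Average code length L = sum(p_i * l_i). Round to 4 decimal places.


Weighted contributions p_i * l_i:
  E: (15/53) * 2 = 30/53
  H: (14/53) * 3 = 42/53
  G: (5/53) * 4 = 20/53
  A: (7/53) * 3 = 21/53
  D: (12/53) * 3 = 36/53
Sum = (30 + 42 + 20 + 21 + 36)/53 = 149/53

L = 149/53 = 2.8113 bits/symbol


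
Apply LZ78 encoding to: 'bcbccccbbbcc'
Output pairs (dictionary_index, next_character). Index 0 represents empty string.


LZ78 encoding steps:
Dictionary: {0: ''}
Step 1: w='' (idx 0), next='b' -> output (0, 'b'), add 'b' as idx 1
Step 2: w='' (idx 0), next='c' -> output (0, 'c'), add 'c' as idx 2
Step 3: w='b' (idx 1), next='c' -> output (1, 'c'), add 'bc' as idx 3
Step 4: w='c' (idx 2), next='c' -> output (2, 'c'), add 'cc' as idx 4
Step 5: w='c' (idx 2), next='b' -> output (2, 'b'), add 'cb' as idx 5
Step 6: w='b' (idx 1), next='b' -> output (1, 'b'), add 'bb' as idx 6
Step 7: w='cc' (idx 4), end of input -> output (4, '')


Encoded: [(0, 'b'), (0, 'c'), (1, 'c'), (2, 'c'), (2, 'b'), (1, 'b'), (4, '')]


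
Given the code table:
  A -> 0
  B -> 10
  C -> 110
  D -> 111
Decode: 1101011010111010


Decoding:
110 -> C
10 -> B
110 -> C
10 -> B
111 -> D
0 -> A
10 -> B


Result: CBCBDAB


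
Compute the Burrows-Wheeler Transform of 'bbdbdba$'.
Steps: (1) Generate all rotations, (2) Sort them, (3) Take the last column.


Rotations (sorted):
  0: $bbdbdba -> last char: a
  1: a$bbdbdb -> last char: b
  2: ba$bbdbd -> last char: d
  3: bbdbdba$ -> last char: $
  4: bdba$bbd -> last char: d
  5: bdbdba$b -> last char: b
  6: dba$bbdb -> last char: b
  7: dbdba$bb -> last char: b


BWT = abd$dbbb


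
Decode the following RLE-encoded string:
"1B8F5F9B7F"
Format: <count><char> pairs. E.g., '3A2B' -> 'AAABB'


Expanding each <count><char> pair:
  1B -> 'B'
  8F -> 'FFFFFFFF'
  5F -> 'FFFFF'
  9B -> 'BBBBBBBBB'
  7F -> 'FFFFFFF'

Decoded = BFFFFFFFFFFFFFBBBBBBBBBFFFFFFF


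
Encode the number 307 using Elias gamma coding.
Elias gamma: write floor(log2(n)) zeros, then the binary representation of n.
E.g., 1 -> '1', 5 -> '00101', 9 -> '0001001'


num_bits = floor(log2(307)) + 1 = 9
leading_zeros = num_bits - 1 = 8
binary(307) = 100110011

Elias gamma(307) = '00000000' + '100110011' = 00000000100110011 (17 bits)


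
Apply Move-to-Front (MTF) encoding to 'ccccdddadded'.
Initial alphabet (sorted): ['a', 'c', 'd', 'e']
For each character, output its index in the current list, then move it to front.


MTF encoding:
'c': index 1 in ['a', 'c', 'd', 'e'] -> ['c', 'a', 'd', 'e']
'c': index 0 in ['c', 'a', 'd', 'e'] -> ['c', 'a', 'd', 'e']
'c': index 0 in ['c', 'a', 'd', 'e'] -> ['c', 'a', 'd', 'e']
'c': index 0 in ['c', 'a', 'd', 'e'] -> ['c', 'a', 'd', 'e']
'd': index 2 in ['c', 'a', 'd', 'e'] -> ['d', 'c', 'a', 'e']
'd': index 0 in ['d', 'c', 'a', 'e'] -> ['d', 'c', 'a', 'e']
'd': index 0 in ['d', 'c', 'a', 'e'] -> ['d', 'c', 'a', 'e']
'a': index 2 in ['d', 'c', 'a', 'e'] -> ['a', 'd', 'c', 'e']
'd': index 1 in ['a', 'd', 'c', 'e'] -> ['d', 'a', 'c', 'e']
'd': index 0 in ['d', 'a', 'c', 'e'] -> ['d', 'a', 'c', 'e']
'e': index 3 in ['d', 'a', 'c', 'e'] -> ['e', 'd', 'a', 'c']
'd': index 1 in ['e', 'd', 'a', 'c'] -> ['d', 'e', 'a', 'c']


Output: [1, 0, 0, 0, 2, 0, 0, 2, 1, 0, 3, 1]


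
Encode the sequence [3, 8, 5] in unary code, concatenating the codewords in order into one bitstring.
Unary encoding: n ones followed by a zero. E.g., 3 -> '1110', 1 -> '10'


Encode each number as n ones followed by a terminating 0:
  3 -> 1110 (4 bits)
  8 -> 111111110 (9 bits)
  5 -> 111110 (6 bits)
Total length = 4 + 9 + 6 = 19 bits.

Unary([3, 8, 5]) = 1110111111110111110 (19 bits)


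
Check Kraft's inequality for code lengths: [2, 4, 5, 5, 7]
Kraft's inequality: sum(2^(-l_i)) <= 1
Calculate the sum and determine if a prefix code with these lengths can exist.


Sum = 2^(-2) + 2^(-4) + 2^(-5) + 2^(-5) + 2^(-7)
    = 0.25 + 0.0625 + 0.03125 + 0.03125 + 0.0078125
    = 49/128 = 0.3828125
Since 0.3828125 <= 1, Kraft's inequality IS satisfied.
A prefix code with these lengths CAN exist.

Kraft sum = 0.3828125. Satisfied.


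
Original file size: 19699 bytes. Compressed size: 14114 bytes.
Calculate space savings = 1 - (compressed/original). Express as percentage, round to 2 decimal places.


ratio = compressed/original = 14114/19699 = 0.716483
savings = 1 - ratio = 1 - 0.716483 = 0.283517
as a percentage: 0.283517 * 100 = 28.35%

Space savings = 1 - 14114/19699 = 28.35%


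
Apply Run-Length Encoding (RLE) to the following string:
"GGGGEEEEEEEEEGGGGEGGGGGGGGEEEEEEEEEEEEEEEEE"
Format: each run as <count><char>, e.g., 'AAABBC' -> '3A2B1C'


Scanning runs left to right:
  i=0: run of 'G' x 4 -> '4G'
  i=4: run of 'E' x 9 -> '9E'
  i=13: run of 'G' x 4 -> '4G'
  i=17: run of 'E' x 1 -> '1E'
  i=18: run of 'G' x 8 -> '8G'
  i=26: run of 'E' x 17 -> '17E'

RLE = 4G9E4G1E8G17E


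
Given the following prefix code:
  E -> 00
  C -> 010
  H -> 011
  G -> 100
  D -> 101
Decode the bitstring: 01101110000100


Decoding step by step:
Bits 011 -> H
Bits 011 -> H
Bits 100 -> G
Bits 00 -> E
Bits 100 -> G


Decoded message: HHGEG


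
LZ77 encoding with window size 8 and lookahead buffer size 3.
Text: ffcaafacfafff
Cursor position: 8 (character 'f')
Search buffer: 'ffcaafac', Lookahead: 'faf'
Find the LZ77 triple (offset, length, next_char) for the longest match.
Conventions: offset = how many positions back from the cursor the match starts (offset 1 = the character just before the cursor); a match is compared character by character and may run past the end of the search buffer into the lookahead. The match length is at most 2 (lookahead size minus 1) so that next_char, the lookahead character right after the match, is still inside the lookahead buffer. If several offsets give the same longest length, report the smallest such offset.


Try each offset into the search buffer:
  offset=1 (pos 7, char 'c'): match length 0
  offset=2 (pos 6, char 'a'): match length 0
  offset=3 (pos 5, char 'f'): match length 2
  offset=4 (pos 4, char 'a'): match length 0
  offset=5 (pos 3, char 'a'): match length 0
  offset=6 (pos 2, char 'c'): match length 0
  offset=7 (pos 1, char 'f'): match length 1
  offset=8 (pos 0, char 'f'): match length 1
Longest match has length 2 at offset 3.
next_char = character at position 8 + 2 = 10 -> 'f'

Best match: offset=3, length=2 (matching 'fa' starting at position 5)
LZ77 triple: (3, 2, 'f')


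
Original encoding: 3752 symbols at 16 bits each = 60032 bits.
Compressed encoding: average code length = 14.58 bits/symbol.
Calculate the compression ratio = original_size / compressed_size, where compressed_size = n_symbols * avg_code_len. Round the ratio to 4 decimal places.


original_size = n_symbols * orig_bits = 3752 * 16 = 60032 bits
compressed_size = n_symbols * avg_code_len = 3752 * 14.58 = 54704.16 bits
ratio = original_size / compressed_size = 60032 / 54704.16 = 1.0974

Compression ratio = 1.0974


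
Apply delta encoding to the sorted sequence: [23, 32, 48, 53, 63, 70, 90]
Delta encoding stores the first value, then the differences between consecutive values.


First value: 23
Deltas:
  32 - 23 = 9
  48 - 32 = 16
  53 - 48 = 5
  63 - 53 = 10
  70 - 63 = 7
  90 - 70 = 20


Delta encoded: [23, 9, 16, 5, 10, 7, 20]


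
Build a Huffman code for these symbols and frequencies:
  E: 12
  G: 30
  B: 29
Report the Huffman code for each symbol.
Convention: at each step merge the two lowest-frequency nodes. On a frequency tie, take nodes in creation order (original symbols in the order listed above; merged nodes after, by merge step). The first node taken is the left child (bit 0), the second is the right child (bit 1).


Huffman tree construction:
Step 1: Merge E(12) + B(29) = 41
Step 2: Merge G(30) + (E+B)(41) = 71
Read each symbol's code off the tree from the root (left child = 0, right child = 1).

Codes:
  E: 10 (length 2)
  G: 0 (length 1)
  B: 11 (length 2)
Average code length: 112/71 = 1.5775 bits/symbol


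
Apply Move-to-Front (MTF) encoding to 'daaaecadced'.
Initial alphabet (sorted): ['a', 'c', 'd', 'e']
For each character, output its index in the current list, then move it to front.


MTF encoding:
'd': index 2 in ['a', 'c', 'd', 'e'] -> ['d', 'a', 'c', 'e']
'a': index 1 in ['d', 'a', 'c', 'e'] -> ['a', 'd', 'c', 'e']
'a': index 0 in ['a', 'd', 'c', 'e'] -> ['a', 'd', 'c', 'e']
'a': index 0 in ['a', 'd', 'c', 'e'] -> ['a', 'd', 'c', 'e']
'e': index 3 in ['a', 'd', 'c', 'e'] -> ['e', 'a', 'd', 'c']
'c': index 3 in ['e', 'a', 'd', 'c'] -> ['c', 'e', 'a', 'd']
'a': index 2 in ['c', 'e', 'a', 'd'] -> ['a', 'c', 'e', 'd']
'd': index 3 in ['a', 'c', 'e', 'd'] -> ['d', 'a', 'c', 'e']
'c': index 2 in ['d', 'a', 'c', 'e'] -> ['c', 'd', 'a', 'e']
'e': index 3 in ['c', 'd', 'a', 'e'] -> ['e', 'c', 'd', 'a']
'd': index 2 in ['e', 'c', 'd', 'a'] -> ['d', 'e', 'c', 'a']


Output: [2, 1, 0, 0, 3, 3, 2, 3, 2, 3, 2]


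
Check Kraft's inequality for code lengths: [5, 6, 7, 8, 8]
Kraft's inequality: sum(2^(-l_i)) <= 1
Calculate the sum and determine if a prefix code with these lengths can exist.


Sum = 2^(-5) + 2^(-6) + 2^(-7) + 2^(-8) + 2^(-8)
    = 0.03125 + 0.015625 + 0.0078125 + 0.00390625 + 0.00390625
    = 16/256 = 0.0625
Since 0.0625 <= 1, Kraft's inequality IS satisfied.
A prefix code with these lengths CAN exist.

Kraft sum = 0.0625. Satisfied.


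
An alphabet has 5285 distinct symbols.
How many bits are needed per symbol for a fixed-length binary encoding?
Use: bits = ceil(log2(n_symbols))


log2(5285) = 12.3677
Bracket: 2^12 = 4096 < 5285 <= 2^13 = 8192
So ceil(log2(5285)) = 13

bits = ceil(log2(5285)) = ceil(12.3677) = 13 bits


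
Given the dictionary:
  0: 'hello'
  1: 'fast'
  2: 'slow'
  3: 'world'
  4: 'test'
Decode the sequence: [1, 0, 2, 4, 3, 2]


Look up each index in the dictionary:
  1 -> 'fast'
  0 -> 'hello'
  2 -> 'slow'
  4 -> 'test'
  3 -> 'world'
  2 -> 'slow'

Decoded: "fast hello slow test world slow"


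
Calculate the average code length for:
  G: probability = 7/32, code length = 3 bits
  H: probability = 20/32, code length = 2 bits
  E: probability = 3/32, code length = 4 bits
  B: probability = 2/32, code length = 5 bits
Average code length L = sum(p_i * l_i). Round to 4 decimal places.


Weighted contributions p_i * l_i:
  G: (7/32) * 3 = 21/32
  H: (20/32) * 2 = 40/32
  E: (3/32) * 4 = 12/32
  B: (2/32) * 5 = 10/32
Sum = (21 + 40 + 12 + 10)/32 = 83/32

L = 83/32 = 2.5938 bits/symbol


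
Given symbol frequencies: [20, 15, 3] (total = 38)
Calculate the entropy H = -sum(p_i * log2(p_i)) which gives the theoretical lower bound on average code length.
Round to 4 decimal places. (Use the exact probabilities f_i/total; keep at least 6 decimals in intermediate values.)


Per-symbol terms -p_i * log2(p_i) with p_i = f_i/38:
  p = 20/38 = 0.526316: log2(p) = -0.925999, -p*log2(p) = 0.487368
  p = 15/38 = 0.394737: log2(p) = -1.341037, -p*log2(p) = 0.529357
  p = 3/38 = 0.078947: log2(p) = -3.662965, -p*log2(p) = 0.289181
H = 0.487368 + 0.529357 + 0.289181 = 1.305906

H = 1.3059 bits/symbol


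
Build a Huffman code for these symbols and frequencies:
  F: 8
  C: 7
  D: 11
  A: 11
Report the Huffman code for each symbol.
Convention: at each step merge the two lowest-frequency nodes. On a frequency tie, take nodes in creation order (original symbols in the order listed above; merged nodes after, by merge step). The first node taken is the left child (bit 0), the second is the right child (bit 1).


Huffman tree construction:
Step 1: Merge C(7) + F(8) = 15
Step 2: Merge D(11) + A(11) = 22
Step 3: Merge (C+F)(15) + (D+A)(22) = 37
Read each symbol's code off the tree from the root (left child = 0, right child = 1).

Codes:
  F: 01 (length 2)
  C: 00 (length 2)
  D: 10 (length 2)
  A: 11 (length 2)
Average code length: 74/37 = 2.0000 bits/symbol


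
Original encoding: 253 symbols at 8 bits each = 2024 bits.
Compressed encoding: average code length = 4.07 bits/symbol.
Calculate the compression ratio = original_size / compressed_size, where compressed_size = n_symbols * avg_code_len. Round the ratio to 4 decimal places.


original_size = n_symbols * orig_bits = 253 * 8 = 2024 bits
compressed_size = n_symbols * avg_code_len = 253 * 4.07 = 1029.71 bits
ratio = original_size / compressed_size = 2024 / 1029.71 = 1.9656

Compression ratio = 1.9656


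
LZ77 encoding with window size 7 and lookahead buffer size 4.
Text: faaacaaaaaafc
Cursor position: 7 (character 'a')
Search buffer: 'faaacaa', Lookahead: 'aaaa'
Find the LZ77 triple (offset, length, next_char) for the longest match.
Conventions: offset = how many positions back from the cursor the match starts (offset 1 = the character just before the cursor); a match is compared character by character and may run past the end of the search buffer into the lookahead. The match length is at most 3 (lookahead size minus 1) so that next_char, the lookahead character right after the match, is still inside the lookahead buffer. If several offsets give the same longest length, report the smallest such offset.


Try each offset into the search buffer:
  offset=1 (pos 6, char 'a'): match length 3
  offset=2 (pos 5, char 'a'): match length 3
  offset=3 (pos 4, char 'c'): match length 0
  offset=4 (pos 3, char 'a'): match length 1
  offset=5 (pos 2, char 'a'): match length 2
  offset=6 (pos 1, char 'a'): match length 3
  offset=7 (pos 0, char 'f'): match length 0
Longest match has length 3, found at offsets 1, 2, 6; take the smallest, offset 1.
next_char = character at position 7 + 3 = 10 -> 'a'

Best match: offset=1, length=3 (matching 'aaa' starting at position 6)
LZ77 triple: (1, 3, 'a')


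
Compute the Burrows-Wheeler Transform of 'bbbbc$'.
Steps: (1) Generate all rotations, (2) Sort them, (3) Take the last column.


Rotations (sorted):
  0: $bbbbc -> last char: c
  1: bbbbc$ -> last char: $
  2: bbbc$b -> last char: b
  3: bbc$bb -> last char: b
  4: bc$bbb -> last char: b
  5: c$bbbb -> last char: b


BWT = c$bbbb


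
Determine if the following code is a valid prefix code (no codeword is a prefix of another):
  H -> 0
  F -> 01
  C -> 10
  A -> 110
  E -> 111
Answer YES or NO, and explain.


Checking each pair (does one codeword prefix another?):
  H='0' vs F='01': prefix -- VIOLATION

NO -- this is NOT a valid prefix code. H (0) is a prefix of F (01).


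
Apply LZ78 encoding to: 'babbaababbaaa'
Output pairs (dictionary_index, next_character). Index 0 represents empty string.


LZ78 encoding steps:
Dictionary: {0: ''}
Step 1: w='' (idx 0), next='b' -> output (0, 'b'), add 'b' as idx 1
Step 2: w='' (idx 0), next='a' -> output (0, 'a'), add 'a' as idx 2
Step 3: w='b' (idx 1), next='b' -> output (1, 'b'), add 'bb' as idx 3
Step 4: w='a' (idx 2), next='a' -> output (2, 'a'), add 'aa' as idx 4
Step 5: w='b' (idx 1), next='a' -> output (1, 'a'), add 'ba' as idx 5
Step 6: w='bb' (idx 3), next='a' -> output (3, 'a'), add 'bba' as idx 6
Step 7: w='aa' (idx 4), end of input -> output (4, '')


Encoded: [(0, 'b'), (0, 'a'), (1, 'b'), (2, 'a'), (1, 'a'), (3, 'a'), (4, '')]


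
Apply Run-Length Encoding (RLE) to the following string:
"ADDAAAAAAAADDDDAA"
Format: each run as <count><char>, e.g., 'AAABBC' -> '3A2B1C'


Scanning runs left to right:
  i=0: run of 'A' x 1 -> '1A'
  i=1: run of 'D' x 2 -> '2D'
  i=3: run of 'A' x 8 -> '8A'
  i=11: run of 'D' x 4 -> '4D'
  i=15: run of 'A' x 2 -> '2A'

RLE = 1A2D8A4D2A


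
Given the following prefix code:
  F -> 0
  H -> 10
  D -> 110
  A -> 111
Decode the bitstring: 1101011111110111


Decoding step by step:
Bits 110 -> D
Bits 10 -> H
Bits 111 -> A
Bits 111 -> A
Bits 10 -> H
Bits 111 -> A


Decoded message: DHAAHA


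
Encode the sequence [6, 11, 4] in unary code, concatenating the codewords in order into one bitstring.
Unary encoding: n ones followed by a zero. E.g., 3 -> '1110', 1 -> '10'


Encode each number as n ones followed by a terminating 0:
  6 -> 1111110 (7 bits)
  11 -> 111111111110 (12 bits)
  4 -> 11110 (5 bits)
Total length = 7 + 12 + 5 = 24 bits.

Unary([6, 11, 4]) = 111111011111111111011110 (24 bits)


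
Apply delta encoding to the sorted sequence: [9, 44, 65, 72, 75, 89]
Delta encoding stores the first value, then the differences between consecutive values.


First value: 9
Deltas:
  44 - 9 = 35
  65 - 44 = 21
  72 - 65 = 7
  75 - 72 = 3
  89 - 75 = 14


Delta encoded: [9, 35, 21, 7, 3, 14]
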